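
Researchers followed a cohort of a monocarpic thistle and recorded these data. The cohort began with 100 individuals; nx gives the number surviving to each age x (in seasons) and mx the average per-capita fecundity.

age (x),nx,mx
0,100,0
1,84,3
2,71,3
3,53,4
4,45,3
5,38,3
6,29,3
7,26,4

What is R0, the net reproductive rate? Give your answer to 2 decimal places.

11.17

lx = nx/n0 = nx/100: 1, 0.84, 0.71, 0.53, 0.45, 0.38, 0.29, 0.26
lx·mx by age: 0, 2.52, 2.13, 2.12, 1.35, 1.14, 0.87, 1.04
R0 = Σ lx·mx = 11.17 → 11.17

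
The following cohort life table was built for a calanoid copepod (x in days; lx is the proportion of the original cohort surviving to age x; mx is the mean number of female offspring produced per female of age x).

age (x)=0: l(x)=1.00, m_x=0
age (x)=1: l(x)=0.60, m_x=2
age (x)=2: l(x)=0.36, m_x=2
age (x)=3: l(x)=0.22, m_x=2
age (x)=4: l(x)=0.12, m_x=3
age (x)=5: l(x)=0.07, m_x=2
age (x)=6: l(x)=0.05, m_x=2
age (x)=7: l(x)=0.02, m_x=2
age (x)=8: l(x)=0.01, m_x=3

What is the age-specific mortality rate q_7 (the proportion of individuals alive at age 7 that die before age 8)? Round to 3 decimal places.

0.500

q_7 = (l_7 − l_8) / l_7 = (0.02 − 0.01) / 0.02
     = 0.01 / 0.02 = 0.5 → 0.500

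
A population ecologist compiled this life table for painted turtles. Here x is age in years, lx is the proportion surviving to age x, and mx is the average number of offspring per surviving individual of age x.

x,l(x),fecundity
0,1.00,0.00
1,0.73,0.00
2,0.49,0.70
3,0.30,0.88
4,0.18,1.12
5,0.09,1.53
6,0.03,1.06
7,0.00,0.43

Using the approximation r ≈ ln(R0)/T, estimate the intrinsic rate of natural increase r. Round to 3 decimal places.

-0.007

R0 = Σ lx·mx = 0 + 0 + 0.343 + 0.264 + 0.2016 + 0.1377 + 0.0318 + 0 = 0.9781
Σ x·lx·mx = 3.1637; T = 3.1637/0.9781 = 3.23454…
r ≈ ln(R0)/T = ln(0.9781)/3.23454… = -0.00685… → -0.007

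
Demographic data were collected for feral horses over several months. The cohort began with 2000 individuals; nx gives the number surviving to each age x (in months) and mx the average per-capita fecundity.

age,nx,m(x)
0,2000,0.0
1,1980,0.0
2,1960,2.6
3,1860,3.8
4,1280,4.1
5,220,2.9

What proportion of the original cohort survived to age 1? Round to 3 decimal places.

l_1 = n_1/n_0 = 1980/2000 = 0.99 → 0.990

0.990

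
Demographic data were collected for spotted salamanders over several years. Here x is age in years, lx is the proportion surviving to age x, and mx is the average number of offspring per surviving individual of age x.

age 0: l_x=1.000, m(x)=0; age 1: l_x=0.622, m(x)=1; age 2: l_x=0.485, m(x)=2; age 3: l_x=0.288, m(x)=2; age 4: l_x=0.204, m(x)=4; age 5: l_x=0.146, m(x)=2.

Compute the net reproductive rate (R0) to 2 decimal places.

lx·mx by age: 0, 0.622, 0.97, 0.576, 0.816, 0.292
R0 = Σ lx·mx = 3.276 → 3.28

3.28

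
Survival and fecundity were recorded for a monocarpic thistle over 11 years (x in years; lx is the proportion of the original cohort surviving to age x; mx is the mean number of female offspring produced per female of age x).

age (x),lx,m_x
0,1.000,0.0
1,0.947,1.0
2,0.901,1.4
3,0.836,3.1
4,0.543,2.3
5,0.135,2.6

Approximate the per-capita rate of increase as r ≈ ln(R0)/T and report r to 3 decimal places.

R0 = Σ lx·mx = 0 + 0.947 + 1.2614 + 2.5916 + 1.2489 + 0.351 = 6.3999
Σ x·lx·mx = 17.9952; T = 17.9952/6.3999 = 2.81179…
r ≈ ln(R0)/T = ln(6.3999)/2.81179… = 0.66018… → 0.660

0.660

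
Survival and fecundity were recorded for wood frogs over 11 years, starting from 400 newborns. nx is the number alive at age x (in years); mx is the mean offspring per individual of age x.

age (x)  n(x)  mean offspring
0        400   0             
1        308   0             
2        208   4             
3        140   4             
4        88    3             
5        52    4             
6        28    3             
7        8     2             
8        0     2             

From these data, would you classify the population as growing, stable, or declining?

lx = nx/n0 = nx/400: 1, 0.77, 0.52, 0.35, 0.22, 0.13, 0.07, 0.02, 0
R0 = Σ lx·mx = 0 + 0 + 2.08 + 1.4 + 0.66 + 0.52 + 0.21 + 0.04 + 0 = 4.91
R0 > 1, so the population is growing.

growing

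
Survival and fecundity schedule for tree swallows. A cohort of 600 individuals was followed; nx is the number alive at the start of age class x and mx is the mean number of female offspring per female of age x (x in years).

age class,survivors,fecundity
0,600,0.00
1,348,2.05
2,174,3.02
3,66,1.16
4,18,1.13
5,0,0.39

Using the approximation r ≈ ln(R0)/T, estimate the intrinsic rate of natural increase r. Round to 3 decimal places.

0.515

lx = nx/n0 = nx/600: 1, 0.58, 0.29, 0.11, 0.03, 0
R0 = Σ lx·mx = 0 + 1.189 + 0.8758 + 0.1276 + 0.0339 + 0 = 2.2263
Σ x·lx·mx = 3.459; T = 3.459/2.2263 = 1.5537…
r ≈ ln(R0)/T = ln(2.2263)/1.5537… = 0.51512… → 0.515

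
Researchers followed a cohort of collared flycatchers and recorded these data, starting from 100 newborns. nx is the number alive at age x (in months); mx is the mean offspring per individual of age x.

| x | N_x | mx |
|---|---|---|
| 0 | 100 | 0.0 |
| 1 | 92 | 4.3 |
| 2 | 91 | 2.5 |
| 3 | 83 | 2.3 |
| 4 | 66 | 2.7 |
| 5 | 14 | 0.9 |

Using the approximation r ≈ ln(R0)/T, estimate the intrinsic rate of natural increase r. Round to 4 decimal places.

1.0543

lx = nx/n0 = nx/100: 1, 0.92, 0.91, 0.83, 0.66, 0.14
R0 = Σ lx·mx = 0 + 3.956 + 2.275 + 1.909 + 1.782 + 0.126 = 10.048
Σ x·lx·mx = 21.991; T = 21.991/10.048 = 2.18859…
r ≈ ln(R0)/T = ln(10.048)/2.18859… = 1.054272… → 1.0543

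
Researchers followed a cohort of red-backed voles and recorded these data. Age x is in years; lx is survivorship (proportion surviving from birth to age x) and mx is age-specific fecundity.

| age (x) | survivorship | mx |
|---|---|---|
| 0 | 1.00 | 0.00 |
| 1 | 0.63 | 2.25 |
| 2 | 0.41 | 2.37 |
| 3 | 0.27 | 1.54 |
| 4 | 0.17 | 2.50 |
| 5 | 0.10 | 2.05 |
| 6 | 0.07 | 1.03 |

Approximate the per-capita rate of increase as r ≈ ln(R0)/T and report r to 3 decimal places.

0.567

R0 = Σ lx·mx = 0 + 1.4175 + 0.9717 + 0.4158 + 0.425 + 0.205 + 0.0721 = 3.5071
Σ x·lx·mx = 7.7659; T = 7.7659/3.5071 = 2.21434…
r ≈ ln(R0)/T = ln(3.5071)/2.21434… = 0.56667… → 0.567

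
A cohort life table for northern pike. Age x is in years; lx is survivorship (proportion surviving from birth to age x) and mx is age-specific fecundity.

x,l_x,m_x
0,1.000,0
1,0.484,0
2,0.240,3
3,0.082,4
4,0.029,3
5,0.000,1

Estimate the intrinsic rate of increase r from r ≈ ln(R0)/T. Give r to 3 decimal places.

R0 = Σ lx·mx = 0 + 0 + 0.72 + 0.328 + 0.087 + 0 = 1.135
Σ x·lx·mx = 2.772; T = 2.772/1.135 = 2.44229…
r ≈ ln(R0)/T = ln(1.135)/2.44229… = 0.05185… → 0.052

0.052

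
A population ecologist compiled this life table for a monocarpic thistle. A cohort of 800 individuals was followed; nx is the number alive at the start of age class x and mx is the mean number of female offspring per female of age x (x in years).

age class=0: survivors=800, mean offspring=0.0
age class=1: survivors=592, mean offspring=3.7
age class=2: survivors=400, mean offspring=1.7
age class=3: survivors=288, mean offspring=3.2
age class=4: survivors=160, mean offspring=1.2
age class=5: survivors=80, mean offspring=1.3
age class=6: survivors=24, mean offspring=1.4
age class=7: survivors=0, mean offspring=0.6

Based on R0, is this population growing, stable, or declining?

growing

lx = nx/n0 = nx/800: 1, 0.74, 0.5, 0.36, 0.2, 0.1, 0.03, 0
R0 = Σ lx·mx = 0 + 2.738 + 0.85 + 1.152 + 0.24 + 0.13 + 0.042 + 0 = 5.152
R0 > 1, so the population is growing.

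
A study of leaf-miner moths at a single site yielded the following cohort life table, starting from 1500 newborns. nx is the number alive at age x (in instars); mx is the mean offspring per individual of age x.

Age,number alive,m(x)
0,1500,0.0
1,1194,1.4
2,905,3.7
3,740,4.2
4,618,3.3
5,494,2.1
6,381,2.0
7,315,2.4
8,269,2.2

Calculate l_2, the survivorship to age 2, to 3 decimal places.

l_2 = n_2/n_0 = 905/1500 = 0.603333… → 0.603

0.603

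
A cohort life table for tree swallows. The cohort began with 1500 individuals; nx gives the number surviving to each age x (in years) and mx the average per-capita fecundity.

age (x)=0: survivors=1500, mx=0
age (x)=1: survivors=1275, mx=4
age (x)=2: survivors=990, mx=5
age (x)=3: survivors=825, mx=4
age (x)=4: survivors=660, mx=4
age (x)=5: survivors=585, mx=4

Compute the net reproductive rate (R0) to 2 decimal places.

lx = nx/n0 = nx/1500: 1, 0.85, 0.66, 0.55, 0.44, 0.39
lx·mx by age: 0, 3.4, 3.3, 2.2, 1.76, 1.56
R0 = Σ lx·mx = 12.22 → 12.22

12.22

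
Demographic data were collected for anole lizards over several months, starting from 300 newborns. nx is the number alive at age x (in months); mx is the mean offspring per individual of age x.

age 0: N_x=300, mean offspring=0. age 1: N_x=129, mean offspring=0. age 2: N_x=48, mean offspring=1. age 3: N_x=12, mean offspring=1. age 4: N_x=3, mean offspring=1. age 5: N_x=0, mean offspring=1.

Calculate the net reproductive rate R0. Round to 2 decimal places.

0.21

lx = nx/n0 = nx/300: 1, 0.43, 0.16, 0.04, 0.01, 0
lx·mx by age: 0, 0, 0.16, 0.04, 0.01, 0
R0 = Σ lx·mx = 0.21 → 0.21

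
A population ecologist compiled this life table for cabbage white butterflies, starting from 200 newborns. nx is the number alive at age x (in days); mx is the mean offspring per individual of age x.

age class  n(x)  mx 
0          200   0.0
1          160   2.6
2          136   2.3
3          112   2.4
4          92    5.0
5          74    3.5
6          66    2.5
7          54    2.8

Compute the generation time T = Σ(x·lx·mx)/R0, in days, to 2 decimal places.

3.46

lx = nx/n0 = nx/200: 1, 0.8, 0.68, 0.56, 0.46, 0.37, 0.33, 0.27
lx·mx: 0, 2.08, 1.564, 1.344, 2.3, 1.295, 0.825, 0.756 → R0 = 10.164
x·lx·mx: 0, 2.08, 3.128, 4.032, 9.2, 6.475, 4.95, 5.292 → Σ = 35.157
T = 35.157 / 10.164 = 3.458973… → 3.46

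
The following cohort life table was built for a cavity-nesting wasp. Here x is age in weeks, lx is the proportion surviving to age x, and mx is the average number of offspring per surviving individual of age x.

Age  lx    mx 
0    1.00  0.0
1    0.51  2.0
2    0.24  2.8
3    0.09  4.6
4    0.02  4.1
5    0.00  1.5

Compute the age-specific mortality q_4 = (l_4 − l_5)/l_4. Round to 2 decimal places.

q_4 = (l_4 − l_5) / l_4 = (0.02 − 0) / 0.02
     = 0.02 / 0.02 = 1 → 1.00

1.00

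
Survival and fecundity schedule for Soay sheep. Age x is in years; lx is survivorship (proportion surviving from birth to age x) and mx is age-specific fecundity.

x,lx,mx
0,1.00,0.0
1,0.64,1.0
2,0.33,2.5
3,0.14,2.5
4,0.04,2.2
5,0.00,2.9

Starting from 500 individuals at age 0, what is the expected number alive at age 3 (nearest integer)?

Expected survivors = N0 · l_3 = 500 × 0.14 = 70 → 70

70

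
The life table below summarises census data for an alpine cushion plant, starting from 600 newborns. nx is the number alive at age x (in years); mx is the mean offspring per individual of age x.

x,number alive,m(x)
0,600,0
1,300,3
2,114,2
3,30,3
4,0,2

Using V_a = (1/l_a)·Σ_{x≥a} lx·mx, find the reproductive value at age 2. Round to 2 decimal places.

lx = nx/n0 = nx/600: 1, 0.5, 0.19, 0.05, 0
lx·mx for x ≥ 2: 0.38, 0.15, 0 → sum = 0.53
V_2 = 0.53 / l_2 = 0.53 / 0.19 = 2.789474… → 2.79

2.79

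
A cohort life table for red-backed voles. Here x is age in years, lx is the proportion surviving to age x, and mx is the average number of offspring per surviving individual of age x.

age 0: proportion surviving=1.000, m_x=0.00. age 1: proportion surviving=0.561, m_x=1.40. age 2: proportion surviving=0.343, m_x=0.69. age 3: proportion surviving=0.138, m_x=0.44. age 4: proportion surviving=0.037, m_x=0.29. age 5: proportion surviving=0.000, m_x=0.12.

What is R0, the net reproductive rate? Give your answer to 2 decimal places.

1.09

lx·mx by age: 0, 0.7854, 0.23667, 0.06072, 0.01073, 0
R0 = Σ lx·mx = 1.09352 → 1.09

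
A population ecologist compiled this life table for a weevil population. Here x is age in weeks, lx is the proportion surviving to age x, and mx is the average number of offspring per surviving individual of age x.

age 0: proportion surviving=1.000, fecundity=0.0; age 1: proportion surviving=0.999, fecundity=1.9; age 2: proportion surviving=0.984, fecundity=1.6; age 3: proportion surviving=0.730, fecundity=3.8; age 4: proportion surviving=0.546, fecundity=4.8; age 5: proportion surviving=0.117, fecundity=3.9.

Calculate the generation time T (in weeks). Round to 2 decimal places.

2.80

lx·mx: 0, 1.8981, 1.5744, 2.774, 2.6208, 0.4563 → R0 = 9.3236
x·lx·mx: 0, 1.8981, 3.1488, 8.322, 10.4832, 2.2815 → Σ = 26.1336
T = 26.1336 / 9.3236 = 2.802952… → 2.80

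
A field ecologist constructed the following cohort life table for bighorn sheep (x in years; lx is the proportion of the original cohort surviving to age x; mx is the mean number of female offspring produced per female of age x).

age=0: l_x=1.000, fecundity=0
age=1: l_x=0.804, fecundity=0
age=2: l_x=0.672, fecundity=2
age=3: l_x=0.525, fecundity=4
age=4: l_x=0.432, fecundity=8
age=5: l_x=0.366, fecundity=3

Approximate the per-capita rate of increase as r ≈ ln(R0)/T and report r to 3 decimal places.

R0 = Σ lx·mx = 0 + 0 + 1.344 + 2.1 + 3.456 + 1.098 = 7.998
Σ x·lx·mx = 28.302; T = 28.302/7.998 = 3.53863…
r ≈ ln(R0)/T = ln(7.998)/3.53863… = 0.58757… → 0.588

0.588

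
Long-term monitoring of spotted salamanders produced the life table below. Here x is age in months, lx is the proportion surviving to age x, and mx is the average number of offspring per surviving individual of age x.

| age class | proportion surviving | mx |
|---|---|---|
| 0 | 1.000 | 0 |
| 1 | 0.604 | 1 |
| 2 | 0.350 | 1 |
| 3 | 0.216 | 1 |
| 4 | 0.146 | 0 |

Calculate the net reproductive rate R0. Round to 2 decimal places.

1.17

lx·mx by age: 0, 0.604, 0.35, 0.216, 0
R0 = Σ lx·mx = 1.17 → 1.17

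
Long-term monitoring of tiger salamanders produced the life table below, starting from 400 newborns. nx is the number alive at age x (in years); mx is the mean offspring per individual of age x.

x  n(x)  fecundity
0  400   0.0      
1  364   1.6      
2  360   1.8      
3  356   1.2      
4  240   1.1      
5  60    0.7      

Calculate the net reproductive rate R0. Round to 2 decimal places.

4.91

lx = nx/n0 = nx/400: 1, 0.91, 0.9, 0.89, 0.6, 0.15
lx·mx by age: 0, 1.456, 1.62, 1.068, 0.66, 0.105
R0 = Σ lx·mx = 4.909 → 4.91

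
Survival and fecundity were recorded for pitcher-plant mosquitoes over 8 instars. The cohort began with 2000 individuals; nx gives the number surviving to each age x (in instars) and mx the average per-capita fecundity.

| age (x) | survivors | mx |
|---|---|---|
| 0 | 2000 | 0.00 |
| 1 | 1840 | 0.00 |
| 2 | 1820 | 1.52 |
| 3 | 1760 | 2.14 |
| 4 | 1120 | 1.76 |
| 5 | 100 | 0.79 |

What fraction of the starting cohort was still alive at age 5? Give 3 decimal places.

l_5 = n_5/n_0 = 100/2000 = 0.05 → 0.050

0.050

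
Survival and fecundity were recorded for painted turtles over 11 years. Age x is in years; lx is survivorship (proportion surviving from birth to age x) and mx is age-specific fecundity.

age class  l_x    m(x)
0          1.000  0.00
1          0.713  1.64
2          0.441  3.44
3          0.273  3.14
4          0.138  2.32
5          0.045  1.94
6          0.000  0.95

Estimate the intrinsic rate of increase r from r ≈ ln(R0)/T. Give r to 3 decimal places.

R0 = Σ lx·mx = 0 + 1.16932 + 1.51704 + 0.85722 + 0.32016 + 0.0873 + 0 = 3.95104
Σ x·lx·mx = 8.4922; T = 8.4922/3.95104 = 2.14936…
r ≈ ln(R0)/T = ln(3.95104)/2.14936… = 0.63925… → 0.639

0.639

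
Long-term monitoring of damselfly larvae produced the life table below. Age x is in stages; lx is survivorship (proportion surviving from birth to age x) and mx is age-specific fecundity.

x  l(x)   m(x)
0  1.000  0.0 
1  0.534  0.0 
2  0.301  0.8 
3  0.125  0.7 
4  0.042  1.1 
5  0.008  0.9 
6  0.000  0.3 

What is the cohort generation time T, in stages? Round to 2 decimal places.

lx·mx: 0, 0, 0.2408, 0.0875, 0.0462, 0.0072, 0 → R0 = 0.3817
x·lx·mx: 0, 0, 0.4816, 0.2625, 0.1848, 0.036, 0 → Σ = 0.9649
T = 0.9649 / 0.3817 = 2.527901… → 2.53

2.53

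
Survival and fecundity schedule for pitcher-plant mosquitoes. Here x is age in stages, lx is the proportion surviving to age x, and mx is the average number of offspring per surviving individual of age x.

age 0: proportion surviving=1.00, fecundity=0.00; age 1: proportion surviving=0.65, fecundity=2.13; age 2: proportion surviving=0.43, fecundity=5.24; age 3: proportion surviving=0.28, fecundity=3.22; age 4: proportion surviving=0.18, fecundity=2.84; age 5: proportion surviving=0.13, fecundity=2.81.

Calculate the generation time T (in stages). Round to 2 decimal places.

lx·mx: 0, 1.3845, 2.2532, 0.9016, 0.5112, 0.3653 → R0 = 5.4158
x·lx·mx: 0, 1.3845, 4.5064, 2.7048, 2.0448, 1.8265 → Σ = 12.467
T = 12.467 / 5.4158 = 2.301968… → 2.30

2.30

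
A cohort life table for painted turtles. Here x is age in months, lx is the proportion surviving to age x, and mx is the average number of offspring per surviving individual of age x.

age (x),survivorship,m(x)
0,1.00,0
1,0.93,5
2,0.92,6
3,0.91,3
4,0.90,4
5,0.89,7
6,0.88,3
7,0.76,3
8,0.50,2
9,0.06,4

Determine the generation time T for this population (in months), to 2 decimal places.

3.86

lx·mx: 0, 4.65, 5.52, 2.73, 3.6, 6.23, 2.64, 2.28, 1, 0.24 → R0 = 28.89
x·lx·mx: 0, 4.65, 11.04, 8.19, 14.4, 31.15, 15.84, 15.96, 8, 2.16 → Σ = 111.39
T = 111.39 / 28.89 = 3.855659… → 3.86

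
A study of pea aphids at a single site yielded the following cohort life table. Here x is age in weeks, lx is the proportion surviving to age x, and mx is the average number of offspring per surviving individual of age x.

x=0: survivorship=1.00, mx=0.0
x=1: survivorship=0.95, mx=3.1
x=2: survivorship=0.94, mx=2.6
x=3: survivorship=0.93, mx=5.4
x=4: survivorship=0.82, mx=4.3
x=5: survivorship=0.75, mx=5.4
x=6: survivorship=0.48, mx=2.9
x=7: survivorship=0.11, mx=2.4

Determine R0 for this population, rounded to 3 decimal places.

19.643

lx·mx by age: 0, 2.945, 2.444, 5.022, 3.526, 4.05, 1.392, 0.264
R0 = Σ lx·mx = 19.643 → 19.643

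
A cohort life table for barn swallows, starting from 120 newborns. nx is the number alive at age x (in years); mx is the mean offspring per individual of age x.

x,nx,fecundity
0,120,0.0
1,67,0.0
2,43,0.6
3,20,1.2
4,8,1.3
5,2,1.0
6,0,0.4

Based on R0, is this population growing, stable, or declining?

declining

lx = nx/n0 = nx/120: 1, 0.55833…, 0.35833…, 0.16667…, 0.06667…, 0.01667…, 0
R0 = Σ lx·mx = 0 + 0 + 0.215… + 0.2… + 0.086667… + 0.016667… + 0 = 0.518333…
R0 < 1, so the population is declining.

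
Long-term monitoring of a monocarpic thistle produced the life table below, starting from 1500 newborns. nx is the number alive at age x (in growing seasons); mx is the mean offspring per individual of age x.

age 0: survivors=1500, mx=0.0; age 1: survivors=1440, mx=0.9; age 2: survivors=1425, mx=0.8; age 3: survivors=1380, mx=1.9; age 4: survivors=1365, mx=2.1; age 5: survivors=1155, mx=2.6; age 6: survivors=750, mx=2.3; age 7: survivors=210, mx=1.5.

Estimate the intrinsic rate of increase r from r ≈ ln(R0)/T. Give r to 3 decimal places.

lx = nx/n0 = nx/1500: 1, 0.96, 0.95, 0.92, 0.91, 0.77, 0.5, 0.14
R0 = Σ lx·mx = 0 + 0.864 + 0.76 + 1.748 + 1.911 + 2.002 + 1.15 + 0.21 = 8.645
Σ x·lx·mx = 33.652; T = 33.652/8.645 = 3.89265…
r ≈ ln(R0)/T = ln(8.645)/3.89265… = 0.55412… → 0.554

0.554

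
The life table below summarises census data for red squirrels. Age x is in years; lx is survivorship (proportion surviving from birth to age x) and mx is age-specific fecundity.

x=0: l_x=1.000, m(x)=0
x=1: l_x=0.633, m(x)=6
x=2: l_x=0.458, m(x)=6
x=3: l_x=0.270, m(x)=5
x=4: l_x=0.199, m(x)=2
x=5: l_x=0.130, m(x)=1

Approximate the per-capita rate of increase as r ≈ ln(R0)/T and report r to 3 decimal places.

R0 = Σ lx·mx = 0 + 3.798 + 2.748 + 1.35 + 0.398 + 0.13 = 8.424
Σ x·lx·mx = 15.586; T = 15.586/8.424 = 1.85019…
r ≈ ln(R0)/T = ln(8.424)/1.85019… = 1.15182… → 1.152

1.152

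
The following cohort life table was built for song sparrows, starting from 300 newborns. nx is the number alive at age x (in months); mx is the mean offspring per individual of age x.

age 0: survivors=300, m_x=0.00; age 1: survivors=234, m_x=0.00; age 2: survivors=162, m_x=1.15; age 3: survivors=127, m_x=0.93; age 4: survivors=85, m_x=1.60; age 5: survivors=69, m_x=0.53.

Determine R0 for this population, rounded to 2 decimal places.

lx = nx/n0 = nx/300: 1, 0.78, 0.54, 0.42333…, 0.28333…, 0.23
lx·mx by age: 0, 0, 0.621, 0.3937…, 0.453333…, 0.1219
R0 = Σ lx·mx = 1.589933… → 1.59

1.59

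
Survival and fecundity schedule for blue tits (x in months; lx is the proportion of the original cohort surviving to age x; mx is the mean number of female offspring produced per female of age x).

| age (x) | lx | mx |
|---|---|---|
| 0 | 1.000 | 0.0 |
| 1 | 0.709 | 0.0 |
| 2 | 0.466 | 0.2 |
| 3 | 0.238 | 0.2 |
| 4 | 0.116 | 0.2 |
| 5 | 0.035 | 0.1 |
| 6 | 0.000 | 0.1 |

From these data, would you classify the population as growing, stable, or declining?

declining

R0 = Σ lx·mx = 0 + 0 + 0.0932 + 0.0476 + 0.0232 + 0.0035 + 0 = 0.1675
R0 < 1, so the population is declining.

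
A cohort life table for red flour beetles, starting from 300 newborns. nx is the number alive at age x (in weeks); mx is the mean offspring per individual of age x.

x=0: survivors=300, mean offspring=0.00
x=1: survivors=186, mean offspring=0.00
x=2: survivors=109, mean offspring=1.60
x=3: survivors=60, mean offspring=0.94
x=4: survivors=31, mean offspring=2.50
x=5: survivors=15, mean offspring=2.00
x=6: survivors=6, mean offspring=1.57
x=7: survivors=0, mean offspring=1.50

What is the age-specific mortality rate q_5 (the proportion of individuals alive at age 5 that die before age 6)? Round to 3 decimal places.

lx = nx/n0 = nx/300: 1, 0.62, 0.36333…, 0.2, 0.10333…, 0.05, 0.02, 0
q_5 = (l_5 − l_6) / l_5 = (0.05 − 0.02) / 0.05
     = 0.03 / 0.05 = 0.6 → 0.600

0.600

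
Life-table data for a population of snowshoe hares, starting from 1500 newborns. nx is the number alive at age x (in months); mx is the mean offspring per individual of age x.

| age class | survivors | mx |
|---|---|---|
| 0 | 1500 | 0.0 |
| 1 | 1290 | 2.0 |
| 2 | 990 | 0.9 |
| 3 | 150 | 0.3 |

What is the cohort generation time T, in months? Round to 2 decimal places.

1.28

lx = nx/n0 = nx/1500: 1, 0.86, 0.66, 0.1
lx·mx: 0, 1.72, 0.594, 0.03 → R0 = 2.344
x·lx·mx: 0, 1.72, 1.188, 0.09 → Σ = 2.998
T = 2.998 / 2.344 = 1.27901… → 1.28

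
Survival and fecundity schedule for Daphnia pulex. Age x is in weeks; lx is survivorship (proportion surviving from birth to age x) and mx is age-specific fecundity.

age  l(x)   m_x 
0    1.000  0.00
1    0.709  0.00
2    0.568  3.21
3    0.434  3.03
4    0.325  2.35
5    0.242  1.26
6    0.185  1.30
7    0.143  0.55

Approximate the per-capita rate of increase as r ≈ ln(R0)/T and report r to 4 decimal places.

R0 = Σ lx·mx = 0 + 0 + 1.82328 + 1.31502 + 0.76375 + 0.30492 + 0.2405 + 0.07865 = 4.52612
Σ x·lx·mx = 14.16477; T = 14.16477/4.52612 = 3.12956…
r ≈ ln(R0)/T = ln(4.52612)/3.12956… = 0.482453… → 0.4825

0.4825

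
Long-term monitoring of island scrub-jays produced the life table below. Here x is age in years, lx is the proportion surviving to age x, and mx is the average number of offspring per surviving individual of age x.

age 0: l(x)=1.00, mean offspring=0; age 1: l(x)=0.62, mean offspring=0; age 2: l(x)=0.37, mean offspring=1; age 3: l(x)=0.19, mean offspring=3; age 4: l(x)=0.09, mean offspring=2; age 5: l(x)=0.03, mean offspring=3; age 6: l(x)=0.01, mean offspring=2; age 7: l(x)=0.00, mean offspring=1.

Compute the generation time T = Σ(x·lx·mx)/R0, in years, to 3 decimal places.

3.041

lx·mx: 0, 0, 0.37, 0.57, 0.18, 0.09, 0.02, 0 → R0 = 1.23
x·lx·mx: 0, 0, 0.74, 1.71, 0.72, 0.45, 0.12, 0 → Σ = 3.74
T = 3.74 / 1.23 = 3.04065… → 3.041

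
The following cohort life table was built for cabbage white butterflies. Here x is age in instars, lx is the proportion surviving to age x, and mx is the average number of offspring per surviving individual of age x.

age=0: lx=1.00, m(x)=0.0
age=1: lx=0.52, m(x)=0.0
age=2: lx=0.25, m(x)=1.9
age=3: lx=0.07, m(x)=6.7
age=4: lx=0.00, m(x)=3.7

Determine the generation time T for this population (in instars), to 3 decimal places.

2.497

lx·mx: 0, 0, 0.475, 0.469, 0 → R0 = 0.944
x·lx·mx: 0, 0, 0.95, 1.407, 0 → Σ = 2.357
T = 2.357 / 0.944 = 2.496822… → 2.497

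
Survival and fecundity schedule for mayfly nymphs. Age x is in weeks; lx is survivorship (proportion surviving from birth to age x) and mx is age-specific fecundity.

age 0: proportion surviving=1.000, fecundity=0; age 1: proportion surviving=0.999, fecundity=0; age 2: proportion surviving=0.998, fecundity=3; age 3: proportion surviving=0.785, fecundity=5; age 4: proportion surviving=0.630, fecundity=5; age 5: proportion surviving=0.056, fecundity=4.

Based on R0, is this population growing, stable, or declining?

R0 = Σ lx·mx = 0 + 0 + 2.994 + 3.925 + 3.15 + 0.224 = 10.293
R0 > 1, so the population is growing.

growing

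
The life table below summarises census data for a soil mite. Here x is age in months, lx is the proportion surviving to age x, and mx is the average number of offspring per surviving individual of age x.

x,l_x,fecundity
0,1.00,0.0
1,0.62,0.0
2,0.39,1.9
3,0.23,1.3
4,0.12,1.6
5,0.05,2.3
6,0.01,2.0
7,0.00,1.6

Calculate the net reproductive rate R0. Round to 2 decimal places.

lx·mx by age: 0, 0, 0.741, 0.299, 0.192, 0.115, 0.02, 0
R0 = Σ lx·mx = 1.367 → 1.37

1.37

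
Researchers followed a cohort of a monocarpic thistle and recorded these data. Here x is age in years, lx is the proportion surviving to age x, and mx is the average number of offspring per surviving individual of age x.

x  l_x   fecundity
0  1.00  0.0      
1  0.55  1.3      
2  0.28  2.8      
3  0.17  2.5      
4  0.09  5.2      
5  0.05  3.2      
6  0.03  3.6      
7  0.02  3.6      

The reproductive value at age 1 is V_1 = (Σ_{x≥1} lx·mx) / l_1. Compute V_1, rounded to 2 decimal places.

4.97

lx·mx for x ≥ 1: 0.715, 0.784, 0.425, 0.468, 0.16, 0.108, 0.072 → sum = 2.732
V_1 = 2.732 / l_1 = 2.732 / 0.55 = 4.967273… → 4.97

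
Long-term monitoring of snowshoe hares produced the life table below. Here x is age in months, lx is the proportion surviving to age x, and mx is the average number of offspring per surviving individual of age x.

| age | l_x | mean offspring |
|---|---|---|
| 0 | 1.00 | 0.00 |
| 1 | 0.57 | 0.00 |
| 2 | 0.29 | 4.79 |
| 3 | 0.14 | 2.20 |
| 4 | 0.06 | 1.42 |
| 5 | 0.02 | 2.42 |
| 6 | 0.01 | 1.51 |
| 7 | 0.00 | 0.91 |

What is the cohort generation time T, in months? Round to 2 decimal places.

2.37

lx·mx: 0, 0, 1.3891, 0.308, 0.0852, 0.0484, 0.0151, 0 → R0 = 1.8458
x·lx·mx: 0, 0, 2.7782, 0.924, 0.3408, 0.242, 0.0906, 0 → Σ = 4.3756
T = 4.3756 / 1.8458 = 2.370571… → 2.37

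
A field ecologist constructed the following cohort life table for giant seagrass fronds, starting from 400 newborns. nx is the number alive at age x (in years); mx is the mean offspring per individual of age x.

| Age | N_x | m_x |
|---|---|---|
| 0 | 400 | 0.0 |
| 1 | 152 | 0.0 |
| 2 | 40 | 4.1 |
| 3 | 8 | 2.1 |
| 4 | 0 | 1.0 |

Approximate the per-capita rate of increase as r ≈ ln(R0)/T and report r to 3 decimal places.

lx = nx/n0 = nx/400: 1, 0.38, 0.1, 0.02, 0
R0 = Σ lx·mx = 0 + 0 + 0.41 + 0.042 + 0 = 0.452
Σ x·lx·mx = 0.946; T = 0.946/0.452 = 2.09292…
r ≈ ln(R0)/T = ln(0.452)/2.09292… = -0.37941… → -0.379

-0.379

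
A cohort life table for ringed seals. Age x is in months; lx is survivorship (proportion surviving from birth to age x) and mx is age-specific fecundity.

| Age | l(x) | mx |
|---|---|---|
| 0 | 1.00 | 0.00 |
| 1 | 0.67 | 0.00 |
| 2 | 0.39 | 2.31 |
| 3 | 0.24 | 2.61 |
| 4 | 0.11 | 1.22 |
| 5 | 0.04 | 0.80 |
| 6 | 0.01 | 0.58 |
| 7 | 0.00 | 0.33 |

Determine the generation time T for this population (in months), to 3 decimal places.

lx·mx: 0, 0, 0.9009, 0.6264, 0.1342, 0.032, 0.0058, 0 → R0 = 1.6993
x·lx·mx: 0, 0, 1.8018, 1.8792, 0.5368, 0.16, 0.0348, 0 → Σ = 4.4126
T = 4.4126 / 1.6993 = 2.596716… → 2.597

2.597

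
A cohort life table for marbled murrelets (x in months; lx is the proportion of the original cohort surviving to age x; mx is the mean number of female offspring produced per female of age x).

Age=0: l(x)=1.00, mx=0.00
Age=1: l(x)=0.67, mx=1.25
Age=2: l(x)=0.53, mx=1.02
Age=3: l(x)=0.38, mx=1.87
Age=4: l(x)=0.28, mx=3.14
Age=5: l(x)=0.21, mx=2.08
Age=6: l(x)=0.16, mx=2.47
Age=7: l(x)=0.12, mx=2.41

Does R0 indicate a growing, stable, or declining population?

growing

R0 = Σ lx·mx = 0 + 0.8375 + 0.5406 + 0.7106 + 0.8792 + 0.4368 + 0.3952 + 0.2892 = 4.0891
R0 > 1, so the population is growing.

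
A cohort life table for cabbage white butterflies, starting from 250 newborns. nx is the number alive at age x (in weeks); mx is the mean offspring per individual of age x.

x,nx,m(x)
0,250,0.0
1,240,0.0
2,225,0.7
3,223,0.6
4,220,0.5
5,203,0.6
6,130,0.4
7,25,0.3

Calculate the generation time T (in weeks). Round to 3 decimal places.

3.656

lx = nx/n0 = nx/250: 1, 0.96, 0.9, 0.892, 0.88, 0.812, 0.52, 0.1
lx·mx: 0, 0, 0.63, 0.5352, 0.44, 0.4872, 0.208, 0.03 → R0 = 2.3304
x·lx·mx: 0, 0, 1.26, 1.6056, 1.76, 2.436, 1.248, 0.21 → Σ = 8.5196
T = 8.5196 / 2.3304 = 3.655853… → 3.656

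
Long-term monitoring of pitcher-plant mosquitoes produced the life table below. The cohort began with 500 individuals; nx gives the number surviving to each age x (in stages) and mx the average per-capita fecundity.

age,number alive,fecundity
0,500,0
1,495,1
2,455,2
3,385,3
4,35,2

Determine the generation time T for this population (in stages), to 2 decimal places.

2.30

lx = nx/n0 = nx/500: 1, 0.99, 0.91, 0.77, 0.07
lx·mx: 0, 0.99, 1.82, 2.31, 0.14 → R0 = 5.26
x·lx·mx: 0, 0.99, 3.64, 6.93, 0.56 → Σ = 12.12
T = 12.12 / 5.26 = 2.304183… → 2.30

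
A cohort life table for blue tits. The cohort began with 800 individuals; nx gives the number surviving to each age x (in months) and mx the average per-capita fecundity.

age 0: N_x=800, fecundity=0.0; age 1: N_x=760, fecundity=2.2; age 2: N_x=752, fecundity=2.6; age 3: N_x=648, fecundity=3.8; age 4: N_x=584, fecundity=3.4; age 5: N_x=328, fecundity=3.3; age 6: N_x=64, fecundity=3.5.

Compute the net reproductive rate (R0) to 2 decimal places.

11.73

lx = nx/n0 = nx/800: 1, 0.95, 0.94, 0.81, 0.73, 0.41, 0.08
lx·mx by age: 0, 2.09, 2.444, 3.078, 2.482, 1.353, 0.28
R0 = Σ lx·mx = 11.727 → 11.73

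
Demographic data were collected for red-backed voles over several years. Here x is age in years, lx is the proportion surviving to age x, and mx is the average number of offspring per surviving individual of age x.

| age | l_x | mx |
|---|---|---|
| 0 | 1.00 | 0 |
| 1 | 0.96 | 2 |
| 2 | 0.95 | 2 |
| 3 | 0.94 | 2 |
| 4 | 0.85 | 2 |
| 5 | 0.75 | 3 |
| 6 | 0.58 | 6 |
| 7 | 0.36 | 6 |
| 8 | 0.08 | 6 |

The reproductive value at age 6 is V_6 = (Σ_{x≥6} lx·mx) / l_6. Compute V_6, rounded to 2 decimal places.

10.55

lx·mx for x ≥ 6: 3.48, 2.16, 0.48 → sum = 6.12
V_6 = 6.12 / l_6 = 6.12 / 0.58 = 10.551724… → 10.55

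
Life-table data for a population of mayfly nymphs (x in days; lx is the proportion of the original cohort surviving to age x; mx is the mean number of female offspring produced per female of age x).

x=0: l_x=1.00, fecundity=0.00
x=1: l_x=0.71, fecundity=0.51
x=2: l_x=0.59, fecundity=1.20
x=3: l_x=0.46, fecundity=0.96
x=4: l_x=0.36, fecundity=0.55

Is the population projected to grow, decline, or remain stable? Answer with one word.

growing

R0 = Σ lx·mx = 0 + 0.3621 + 0.708 + 0.4416 + 0.198 = 1.7097
R0 > 1, so the population is growing.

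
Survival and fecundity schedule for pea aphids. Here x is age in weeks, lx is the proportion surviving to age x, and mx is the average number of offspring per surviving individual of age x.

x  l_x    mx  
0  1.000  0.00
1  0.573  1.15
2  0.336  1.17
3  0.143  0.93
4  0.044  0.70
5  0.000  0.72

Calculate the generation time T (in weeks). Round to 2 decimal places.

lx·mx: 0, 0.65895, 0.39312, 0.13299, 0.0308, 0 → R0 = 1.21586
x·lx·mx: 0, 0.65895, 0.78624, 0.39897, 0.1232, 0 → Σ = 1.96736
T = 1.96736 / 1.21586 = 1.618081… → 1.62

1.62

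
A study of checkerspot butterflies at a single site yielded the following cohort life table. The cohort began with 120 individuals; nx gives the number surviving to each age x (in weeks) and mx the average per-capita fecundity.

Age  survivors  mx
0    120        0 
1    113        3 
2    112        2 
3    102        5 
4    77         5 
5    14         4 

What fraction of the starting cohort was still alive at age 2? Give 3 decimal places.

l_2 = n_2/n_0 = 112/120 = 0.933333… → 0.933

0.933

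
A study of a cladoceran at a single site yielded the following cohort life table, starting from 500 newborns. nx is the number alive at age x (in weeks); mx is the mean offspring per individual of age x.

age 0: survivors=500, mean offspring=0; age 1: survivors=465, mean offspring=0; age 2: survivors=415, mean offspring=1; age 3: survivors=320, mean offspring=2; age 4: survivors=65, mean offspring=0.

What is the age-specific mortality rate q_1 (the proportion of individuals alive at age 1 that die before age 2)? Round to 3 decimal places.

0.108

lx = nx/n0 = nx/500: 1, 0.93, 0.83, 0.64, 0.13
q_1 = (l_1 − l_2) / l_1 = (0.93 − 0.83) / 0.93
     = 0.1 / 0.93 = 0.107527… → 0.108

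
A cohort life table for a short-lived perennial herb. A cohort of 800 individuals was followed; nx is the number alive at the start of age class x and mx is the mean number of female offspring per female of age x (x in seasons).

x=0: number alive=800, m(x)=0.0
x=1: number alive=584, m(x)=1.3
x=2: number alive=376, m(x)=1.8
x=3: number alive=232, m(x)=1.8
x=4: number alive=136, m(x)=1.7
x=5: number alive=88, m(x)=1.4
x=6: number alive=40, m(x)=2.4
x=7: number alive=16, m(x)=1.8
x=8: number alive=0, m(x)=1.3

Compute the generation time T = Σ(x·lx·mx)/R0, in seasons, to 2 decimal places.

2.44

lx = nx/n0 = nx/800: 1, 0.73, 0.47, 0.29, 0.17, 0.11, 0.05, 0.02, 0
lx·mx: 0, 0.949, 0.846, 0.522, 0.289, 0.154, 0.12, 0.036, 0 → R0 = 2.916
x·lx·mx: 0, 0.949, 1.692, 1.566, 1.156, 0.77, 0.72, 0.252, 0 → Σ = 7.105
T = 7.105 / 2.916 = 2.436557… → 2.44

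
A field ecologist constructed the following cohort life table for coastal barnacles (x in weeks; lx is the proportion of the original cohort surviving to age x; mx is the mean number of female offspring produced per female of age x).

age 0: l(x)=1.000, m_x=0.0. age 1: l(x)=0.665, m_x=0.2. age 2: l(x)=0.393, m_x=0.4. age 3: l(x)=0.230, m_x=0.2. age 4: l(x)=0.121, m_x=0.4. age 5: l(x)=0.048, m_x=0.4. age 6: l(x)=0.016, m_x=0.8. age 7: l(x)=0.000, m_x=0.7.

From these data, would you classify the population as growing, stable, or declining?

R0 = Σ lx·mx = 0 + 0.133 + 0.1572 + 0.046 + 0.0484 + 0.0192 + 0.0128 + 0 = 0.4166
R0 < 1, so the population is declining.

declining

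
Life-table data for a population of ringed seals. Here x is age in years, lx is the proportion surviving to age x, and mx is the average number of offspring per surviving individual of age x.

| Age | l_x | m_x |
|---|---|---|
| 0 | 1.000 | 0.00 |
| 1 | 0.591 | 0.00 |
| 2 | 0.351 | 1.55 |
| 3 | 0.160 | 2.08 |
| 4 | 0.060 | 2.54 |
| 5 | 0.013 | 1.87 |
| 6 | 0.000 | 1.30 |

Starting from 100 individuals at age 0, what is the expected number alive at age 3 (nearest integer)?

Expected survivors = N0 · l_3 = 100 × 0.160 = 16 → 16

16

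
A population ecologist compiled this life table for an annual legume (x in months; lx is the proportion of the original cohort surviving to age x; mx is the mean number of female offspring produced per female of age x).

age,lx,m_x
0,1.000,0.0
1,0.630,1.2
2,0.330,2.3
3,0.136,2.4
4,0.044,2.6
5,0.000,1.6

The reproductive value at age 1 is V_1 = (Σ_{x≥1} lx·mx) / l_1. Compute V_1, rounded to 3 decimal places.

3.104

lx·mx for x ≥ 1: 0.756, 0.759, 0.3264, 0.1144, 0 → sum = 1.9558
V_1 = 1.9558 / l_1 = 1.9558 / 0.63 = 3.104444… → 3.104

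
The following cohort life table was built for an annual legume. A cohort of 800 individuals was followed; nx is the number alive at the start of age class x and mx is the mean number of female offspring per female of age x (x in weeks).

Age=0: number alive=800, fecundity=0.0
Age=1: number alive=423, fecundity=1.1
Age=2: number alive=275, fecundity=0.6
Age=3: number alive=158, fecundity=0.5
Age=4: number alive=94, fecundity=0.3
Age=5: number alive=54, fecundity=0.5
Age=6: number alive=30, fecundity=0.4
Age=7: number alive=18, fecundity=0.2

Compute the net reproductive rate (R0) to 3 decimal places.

0.975

lx = nx/n0 = nx/800: 1, 0.52875, 0.34375, 0.1975, 0.1175, 0.0675, 0.0375, 0.0225
lx·mx by age: 0, 0.581625, 0.20625, 0.09875, 0.03525, 0.03375, 0.015, 0.0045
R0 = Σ lx·mx = 0.975125 → 0.975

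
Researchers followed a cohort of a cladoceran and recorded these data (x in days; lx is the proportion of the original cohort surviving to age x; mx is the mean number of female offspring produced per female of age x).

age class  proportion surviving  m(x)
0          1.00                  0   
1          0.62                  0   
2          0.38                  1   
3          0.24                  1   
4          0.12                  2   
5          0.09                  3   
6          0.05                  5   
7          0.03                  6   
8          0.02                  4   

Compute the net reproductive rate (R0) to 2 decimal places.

1.64

lx·mx by age: 0, 0, 0.38, 0.24, 0.24, 0.27, 0.25, 0.18, 0.08
R0 = Σ lx·mx = 1.64 → 1.64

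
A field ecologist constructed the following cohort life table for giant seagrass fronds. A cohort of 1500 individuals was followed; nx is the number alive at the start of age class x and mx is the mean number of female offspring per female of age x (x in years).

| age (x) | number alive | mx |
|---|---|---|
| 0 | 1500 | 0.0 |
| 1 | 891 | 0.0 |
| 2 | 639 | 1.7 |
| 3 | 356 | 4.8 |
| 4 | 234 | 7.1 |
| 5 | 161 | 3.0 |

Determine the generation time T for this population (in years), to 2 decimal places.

3.31

lx = nx/n0 = nx/1500: 1, 0.594, 0.426, 0.23733…, 0.156, 0.10733…
lx·mx: 0, 0, 0.7242, 1.1392…, 1.1076, 0.322… → R0 = 3.293…
x·lx·mx: 0, 0, 1.4484, 3.4176…, 4.4304, 1.61… → Σ = 10.9064…
T = 10.9064… / 3.293… = 3.311995… → 3.31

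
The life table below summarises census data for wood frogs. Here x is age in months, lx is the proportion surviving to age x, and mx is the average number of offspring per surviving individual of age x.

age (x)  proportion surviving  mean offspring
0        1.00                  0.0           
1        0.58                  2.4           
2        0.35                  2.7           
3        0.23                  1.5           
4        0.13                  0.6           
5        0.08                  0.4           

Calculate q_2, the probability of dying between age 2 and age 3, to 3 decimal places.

0.343

q_2 = (l_2 − l_3) / l_2 = (0.35 − 0.23) / 0.35
     = 0.12 / 0.35 = 0.342857… → 0.343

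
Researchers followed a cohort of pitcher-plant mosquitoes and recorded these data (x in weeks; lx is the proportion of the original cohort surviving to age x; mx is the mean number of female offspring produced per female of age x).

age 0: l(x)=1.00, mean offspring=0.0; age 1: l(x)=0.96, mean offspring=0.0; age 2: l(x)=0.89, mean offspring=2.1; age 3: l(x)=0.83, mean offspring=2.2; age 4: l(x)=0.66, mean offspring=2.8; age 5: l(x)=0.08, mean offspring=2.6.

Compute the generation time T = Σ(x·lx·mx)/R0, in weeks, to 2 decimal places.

3.07

lx·mx: 0, 0, 1.869, 1.826, 1.848, 0.208 → R0 = 5.751
x·lx·mx: 0, 0, 3.738, 5.478, 7.392, 1.04 → Σ = 17.648
T = 17.648 / 5.751 = 3.068684… → 3.07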